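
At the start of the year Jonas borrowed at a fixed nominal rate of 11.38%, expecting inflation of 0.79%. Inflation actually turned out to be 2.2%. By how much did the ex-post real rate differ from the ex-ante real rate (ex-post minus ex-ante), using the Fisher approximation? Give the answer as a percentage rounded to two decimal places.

Ex-ante: 11.38% − 0.79% = 10.590%
Ex-post: 11.38% − 2.2% = 9.180%
Difference (ex-post − ex-ante) = -1.4100% → -1.41%.

-1.41%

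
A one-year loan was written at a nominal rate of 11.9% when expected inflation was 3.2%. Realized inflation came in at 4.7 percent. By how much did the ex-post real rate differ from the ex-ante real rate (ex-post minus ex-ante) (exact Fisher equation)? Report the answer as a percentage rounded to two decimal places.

Ex-ante: (1 + 0.1190)/(1 + 0.0320) − 1 = 8.4302%
Ex-post: (1 + 0.1190)/(1 + 0.0470) − 1 = 6.8768%
Difference (ex-post − ex-ante) = -1.5534% → -1.55%.

-1.55%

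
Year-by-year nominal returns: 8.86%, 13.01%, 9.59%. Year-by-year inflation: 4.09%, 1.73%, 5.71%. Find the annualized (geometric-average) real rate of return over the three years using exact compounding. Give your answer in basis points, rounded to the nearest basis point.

640 basis points

Nominal growth factor = 1.0886 × 1.1301 × 1.0959 = 1.34820562
Price-level growth factor = 1.0409 × 1.0173 × 1.0571 = 1.11937119
Real growth factor = 1.34820562 / 1.11937119 = 1.20443122
Annualized real rate = 1.20443122^(1/3) − 1 = 6.3965% → 640 basis points.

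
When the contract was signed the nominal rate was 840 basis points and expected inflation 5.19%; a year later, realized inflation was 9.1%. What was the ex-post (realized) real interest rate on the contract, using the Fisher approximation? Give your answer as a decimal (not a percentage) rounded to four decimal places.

Ex-post: 8.4% − 9.1% = -0.700%
So the realized real rate is -0.0070.

-0.0070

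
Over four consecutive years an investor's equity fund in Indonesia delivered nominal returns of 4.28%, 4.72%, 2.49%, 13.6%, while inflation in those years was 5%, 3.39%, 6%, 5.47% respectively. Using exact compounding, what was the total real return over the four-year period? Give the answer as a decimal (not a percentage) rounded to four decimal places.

Compound the nominal returns: 1.0428 × 1.0472 × 1.0249 × 1.1360 = 1.271424.
Compound inflation: 1.0500 × 1.0339 × 1.0600 × 1.0547 = 1.213676.
Deflate: 1.271424 / 1.213676 = 1.047582.
Total real return = 1.047582 − 1 → 0.0476.

0.0476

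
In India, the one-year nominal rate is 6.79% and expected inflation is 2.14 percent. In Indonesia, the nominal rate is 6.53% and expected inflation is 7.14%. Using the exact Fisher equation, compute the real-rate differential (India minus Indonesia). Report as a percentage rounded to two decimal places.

India: (1 + 0.0679)/(1 + 0.0214) − 1 = 4.5526%
Indonesia: (1 + 0.0653)/(1 + 0.0714) − 1 = -0.5693%
Differential = 4.5526% − (-0.5693%) = 5.1219% → 5.12%.

5.12%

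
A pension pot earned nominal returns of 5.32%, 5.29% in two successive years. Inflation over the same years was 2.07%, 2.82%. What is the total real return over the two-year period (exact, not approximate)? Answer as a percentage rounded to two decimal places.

5.66%

Nominal growth factor = 1.0532 × 1.0529 = 1.108914
Price-level growth factor = 1.0207 × 1.0282 = 1.049484
Real growth factor = 1.108914 / 1.049484 = 1.056628
Total real return = 1.056628 − 1 → 5.66%.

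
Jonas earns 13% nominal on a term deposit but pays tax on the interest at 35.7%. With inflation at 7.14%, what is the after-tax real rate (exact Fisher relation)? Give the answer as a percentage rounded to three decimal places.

1.138%

After-tax nominal return = 13% × (1 − 0.357) = 8.3590%.
1 + r = 1.08359 / 1.07140 = 1.011378
After-tax real rate = 1.011378 − 1 → 1.138%.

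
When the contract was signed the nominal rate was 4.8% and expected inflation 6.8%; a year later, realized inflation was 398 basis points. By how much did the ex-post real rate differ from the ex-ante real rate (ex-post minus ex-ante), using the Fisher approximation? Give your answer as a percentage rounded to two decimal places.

2.82%

Ex-ante: 4.8% − 6.8% = -2.000%
Ex-post: 4.8% − 3.98% = 0.820%
Difference (ex-post − ex-ante) = 2.8200% → 2.82%.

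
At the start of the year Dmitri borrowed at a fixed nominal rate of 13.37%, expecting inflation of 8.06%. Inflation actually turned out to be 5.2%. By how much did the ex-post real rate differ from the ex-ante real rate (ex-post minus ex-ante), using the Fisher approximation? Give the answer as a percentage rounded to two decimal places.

Ex-ante: 13.37% − 8.06% = 5.310%
Ex-post: 13.37% − 5.2% = 8.170%
Difference (ex-post − ex-ante) = 2.8600% → 2.86%.

2.86%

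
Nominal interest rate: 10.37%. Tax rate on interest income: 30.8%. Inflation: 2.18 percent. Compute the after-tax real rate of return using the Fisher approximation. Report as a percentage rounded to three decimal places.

After-tax nominal return = 10.37% × (1 − 0.308) = 7.17604%.
r ≈ 7.17604% − 2.18% → 4.996%.

4.996%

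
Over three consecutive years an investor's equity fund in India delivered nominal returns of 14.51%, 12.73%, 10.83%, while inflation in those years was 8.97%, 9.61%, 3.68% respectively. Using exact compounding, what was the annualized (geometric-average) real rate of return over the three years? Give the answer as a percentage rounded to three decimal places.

Nominal growth factor = 1.1451 × 1.1273 × 1.1083 = 1.43067258
Price-level growth factor = 1.0897 × 1.0961 × 1.0368 = 1.23837483
Real growth factor = 1.43067258 / 1.23837483 = 1.15528235
Annualized real rate = 1.15528235^(1/3) − 1 = 4.9291% → 4.929%.

4.929%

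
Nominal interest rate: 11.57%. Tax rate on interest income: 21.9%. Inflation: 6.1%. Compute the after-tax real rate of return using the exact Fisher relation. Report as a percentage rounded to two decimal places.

After-tax nominal return = 11.57% × (1 − 0.219) = 9.03617%.
1 + r = 1.0903617 / 1.06100 = 1.027674
After-tax real rate = 1.027674 − 1 → 2.77%.

2.77%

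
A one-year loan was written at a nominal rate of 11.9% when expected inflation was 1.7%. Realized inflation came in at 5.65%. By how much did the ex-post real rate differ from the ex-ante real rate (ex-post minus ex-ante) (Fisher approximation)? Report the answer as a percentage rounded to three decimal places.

Ex-ante: 11.9% − 1.7% = 10.200%
Ex-post: 11.9% − 5.65% = 6.250%
Difference (ex-post − ex-ante) = -3.9500% → -3.950%.

-3.950%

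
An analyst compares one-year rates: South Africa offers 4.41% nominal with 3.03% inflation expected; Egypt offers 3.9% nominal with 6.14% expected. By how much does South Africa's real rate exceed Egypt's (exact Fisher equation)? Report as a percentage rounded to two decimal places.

3.45%

South Africa: (1 + 0.0441)/(1 + 0.0303) − 1 = 1.3394%
Egypt: (1 + 0.0390)/(1 + 0.0614) − 1 = -2.1104%
Differential = 1.3394% − (-2.1104%) = 3.4498% → 3.45%.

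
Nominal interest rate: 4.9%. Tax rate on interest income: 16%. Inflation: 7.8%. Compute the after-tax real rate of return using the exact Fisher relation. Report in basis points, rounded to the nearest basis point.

-342 basis points

After-tax nominal return = 4.9% × (1 − 0.16) = 4.1160%.
1 + r = 1.04116 / 1.07800 = 0.965826
After-tax real rate = 0.965826 − 1 → -342 basis points.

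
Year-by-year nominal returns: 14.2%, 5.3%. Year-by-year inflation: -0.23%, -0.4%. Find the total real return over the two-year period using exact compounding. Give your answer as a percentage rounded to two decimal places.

21.01%

Nominal growth factor = 1.1420 × 1.0530 = 1.202526
Price-level growth factor = 0.9977 × 0.9960 = 0.993709
Real growth factor = 1.202526 / 0.993709 = 1.210139
Total real return = 1.210139 − 1 → 21.01%.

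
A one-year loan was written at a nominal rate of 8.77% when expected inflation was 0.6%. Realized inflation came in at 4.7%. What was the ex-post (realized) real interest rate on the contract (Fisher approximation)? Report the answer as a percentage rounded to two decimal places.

4.07%

Ex-post: 8.77% − 4.7% = 4.070%
So the realized real rate is 4.07%.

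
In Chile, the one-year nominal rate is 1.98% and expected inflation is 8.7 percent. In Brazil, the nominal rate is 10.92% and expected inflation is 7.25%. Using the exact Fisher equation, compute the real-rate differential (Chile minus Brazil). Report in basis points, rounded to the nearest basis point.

Chile: (1 + 0.0198)/(1 + 0.0870) − 1 = -6.1822%
Brazil: (1 + 0.1092)/(1 + 0.0725) − 1 = 3.4219%
Differential = -6.1822% − 3.4219% = -9.6041% → -960 basis points.

-960 basis points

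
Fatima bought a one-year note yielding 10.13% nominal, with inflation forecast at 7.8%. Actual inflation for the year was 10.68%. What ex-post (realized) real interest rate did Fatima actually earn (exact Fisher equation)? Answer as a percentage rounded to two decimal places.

-0.50%

Ex-post: (1 + 0.1013)/(1 + 0.1068) − 1 = -0.4969%
So the realized real rate is -0.50%.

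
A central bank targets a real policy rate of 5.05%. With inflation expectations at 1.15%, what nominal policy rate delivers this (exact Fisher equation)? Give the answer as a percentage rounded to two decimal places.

(1 + i) = (1 + r)(1 + π) = 1.05050 × 1.01150 = 1.06258075
i = 1.06258075 − 1, so the required nominal rate is 6.26%.

6.26%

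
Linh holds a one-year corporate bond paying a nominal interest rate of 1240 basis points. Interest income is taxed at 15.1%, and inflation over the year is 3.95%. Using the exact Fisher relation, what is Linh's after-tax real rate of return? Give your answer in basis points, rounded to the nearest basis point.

633 basis points

After-tax nominal return = 12.4% × (1 − 0.151) = 10.5276%.
1 + r = 1.105276 / 1.03950 = 1.063277
After-tax real rate = 1.063277 − 1 → 633 basis points.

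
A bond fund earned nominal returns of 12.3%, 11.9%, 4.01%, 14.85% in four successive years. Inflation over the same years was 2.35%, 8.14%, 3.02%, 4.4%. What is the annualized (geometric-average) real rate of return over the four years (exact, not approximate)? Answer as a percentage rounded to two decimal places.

Nominal growth factor = 1.1230 × 1.1190 × 1.0401 × 1.1485 = 1.50112182
Price-level growth factor = 1.0235 × 1.0814 × 1.0302 × 1.0440 = 1.19040915
Real growth factor = 1.50112182 / 1.19040915 = 1.26101334
Annualized real rate = 1.26101334^(1/4) − 1 = 5.9693% → 5.97%.

5.97%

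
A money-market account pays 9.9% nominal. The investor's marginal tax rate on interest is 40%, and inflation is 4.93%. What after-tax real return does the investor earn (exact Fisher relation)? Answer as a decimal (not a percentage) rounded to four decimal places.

0.0096

After-tax nominal return = 9.9% × (1 − 0.4) = 5.9400%.
1 + r = 1.05940 / 1.04930 = 1.009625
After-tax real rate = 1.009625 − 1 → 0.0096.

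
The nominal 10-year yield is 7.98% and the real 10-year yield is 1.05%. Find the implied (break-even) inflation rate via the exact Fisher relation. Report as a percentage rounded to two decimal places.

(1 + π) = (1 + i)/(1 + r) = 1.07980 / 1.01050 = 1.068580
Break-even inflation = 1.068580 − 1 → 6.86%.

6.86%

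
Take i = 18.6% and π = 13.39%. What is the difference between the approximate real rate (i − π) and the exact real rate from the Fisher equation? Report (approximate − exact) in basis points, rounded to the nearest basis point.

Approximate: r ≈ 18.600% − 13.390% = 5.2100%
Exact: (1 + 0.1860)/(1 + 0.1339) − 1 = 4.5948%
Error = 5.2100% − 4.5948% = 0.6152% → 62 basis points.

62 basis points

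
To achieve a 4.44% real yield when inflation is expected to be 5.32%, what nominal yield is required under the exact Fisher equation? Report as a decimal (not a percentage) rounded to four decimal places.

(1 + i) = (1 + r)(1 + π) = 1.04440 × 1.05320 = 1.09996208
i = 1.09996208 − 1, so the required nominal rate is 0.1000.

0.1000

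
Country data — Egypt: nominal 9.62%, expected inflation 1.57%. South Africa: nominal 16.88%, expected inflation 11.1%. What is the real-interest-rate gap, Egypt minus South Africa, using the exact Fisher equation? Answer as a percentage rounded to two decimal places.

2.72%

Egypt: (1 + 0.0962)/(1 + 0.0157) − 1 = 7.9256%
South Africa: (1 + 0.1688)/(1 + 0.1110) − 1 = 5.2025%
Differential = 7.9256% − 5.2025% = 2.7230% → 2.72%.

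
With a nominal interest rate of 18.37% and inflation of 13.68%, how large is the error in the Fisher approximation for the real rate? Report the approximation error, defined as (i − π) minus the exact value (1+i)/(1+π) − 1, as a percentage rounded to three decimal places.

0.564%

Approximate: r ≈ 18.370% − 13.680% = 4.6900%
Exact: (1 + 0.1837)/(1 + 0.1368) − 1 = 4.1256%
Error = 4.6900% − 4.1256% = 0.5644% → 0.564%.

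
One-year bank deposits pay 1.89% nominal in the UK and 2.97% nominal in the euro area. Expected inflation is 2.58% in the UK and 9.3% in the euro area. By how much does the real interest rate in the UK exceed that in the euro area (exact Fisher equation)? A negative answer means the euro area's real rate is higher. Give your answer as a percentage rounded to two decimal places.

5.12%

The UK: (1 + 0.0189)/(1 + 0.0258) − 1 = -0.6726%
The euro area: (1 + 0.0297)/(1 + 0.0930) − 1 = -5.7914%
Differential = -0.6726% − (-5.7914%) = 5.1188% → 5.12%.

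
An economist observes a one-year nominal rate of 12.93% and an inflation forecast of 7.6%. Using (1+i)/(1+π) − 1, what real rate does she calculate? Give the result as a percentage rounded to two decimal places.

4.95%

1 + r = 1.12930 / 1.07600 = 1.049535
r = 1.049535 − 1 = 4.9535%, i.e. 4.95%.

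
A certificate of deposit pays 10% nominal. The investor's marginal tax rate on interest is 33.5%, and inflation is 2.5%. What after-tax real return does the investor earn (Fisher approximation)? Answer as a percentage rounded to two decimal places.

After-tax nominal return = 10% × (1 − 0.335) = 6.6500%.
r ≈ 6.6500% − 2.5% → 4.15%.

4.15%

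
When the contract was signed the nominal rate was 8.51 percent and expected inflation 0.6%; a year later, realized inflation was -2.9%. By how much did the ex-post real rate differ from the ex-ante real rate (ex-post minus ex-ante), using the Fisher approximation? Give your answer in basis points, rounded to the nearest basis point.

350 basis points

Ex-ante: 8.51% − 0.6% = 7.910%
Ex-post: 8.51% − (-2.9%) = 11.410%
Difference (ex-post − ex-ante) = 3.5000% → 350 basis points.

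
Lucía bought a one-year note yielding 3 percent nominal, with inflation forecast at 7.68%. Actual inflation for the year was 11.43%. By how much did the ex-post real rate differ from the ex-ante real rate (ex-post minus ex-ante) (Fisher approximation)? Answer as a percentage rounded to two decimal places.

-3.75%

Ex-ante: 3% − 7.68% = -4.680%
Ex-post: 3% − 11.43% = -8.430%
Difference (ex-post − ex-ante) = -3.7500% → -3.75%.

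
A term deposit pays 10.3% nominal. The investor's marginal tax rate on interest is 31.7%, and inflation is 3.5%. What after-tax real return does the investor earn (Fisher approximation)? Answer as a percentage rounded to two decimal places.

3.53%

After-tax nominal return = 10.3% × (1 − 0.317) = 7.0349%.
r ≈ 7.0349% − 3.5% → 3.53%.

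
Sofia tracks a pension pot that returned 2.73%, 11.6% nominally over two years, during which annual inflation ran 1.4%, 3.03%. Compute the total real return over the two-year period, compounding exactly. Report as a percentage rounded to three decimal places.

9.739%

Nominal growth factor = 1.0273 × 1.1160 = 1.146467
Price-level growth factor = 1.0140 × 1.0303 = 1.044724
Real growth factor = 1.146467 / 1.044724 = 1.097387
Total real return = 1.097387 − 1 → 9.739%.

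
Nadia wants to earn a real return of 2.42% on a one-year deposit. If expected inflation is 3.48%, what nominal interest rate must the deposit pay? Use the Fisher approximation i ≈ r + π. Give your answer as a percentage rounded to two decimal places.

i ≈ r + π = 2.42% + 3.48% = 5.90%.

5.90%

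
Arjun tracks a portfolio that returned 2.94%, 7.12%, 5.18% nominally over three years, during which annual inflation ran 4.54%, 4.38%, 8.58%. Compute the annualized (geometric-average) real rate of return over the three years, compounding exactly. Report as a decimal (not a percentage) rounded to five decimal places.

Nominal growth factor = 1.0294 × 1.0712 × 1.0518 = 1.15981279
Price-level growth factor = 1.0454 × 1.0438 × 1.0858 = 1.18481250
Real growth factor = 1.15981279 / 1.18481250 = 0.97889987
Annualized real rate = 0.97889987^(1/3) − 1 = -0.7083% → -0.00708.

-0.00708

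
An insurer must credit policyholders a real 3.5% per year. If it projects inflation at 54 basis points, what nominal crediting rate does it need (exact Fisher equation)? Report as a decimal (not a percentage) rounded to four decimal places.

(1 + i) = (1 + r)(1 + π) = 1.03500 × 1.00540 = 1.040589
i = 1.040589 − 1, so the required nominal rate is 0.0406.

0.0406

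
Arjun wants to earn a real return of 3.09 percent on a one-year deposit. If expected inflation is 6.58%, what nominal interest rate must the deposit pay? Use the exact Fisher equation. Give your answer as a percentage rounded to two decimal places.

(1 + i) = (1 + r)(1 + π) = 1.03090 × 1.06580 = 1.09873322
i = 1.09873322 − 1, so the required nominal rate is 9.87%.

9.87%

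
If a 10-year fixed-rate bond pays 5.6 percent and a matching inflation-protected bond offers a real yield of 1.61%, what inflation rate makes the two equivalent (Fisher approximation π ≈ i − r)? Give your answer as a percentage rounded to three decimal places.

3.990%

π ≈ i − r = 5.6% − 1.61% → 3.990%.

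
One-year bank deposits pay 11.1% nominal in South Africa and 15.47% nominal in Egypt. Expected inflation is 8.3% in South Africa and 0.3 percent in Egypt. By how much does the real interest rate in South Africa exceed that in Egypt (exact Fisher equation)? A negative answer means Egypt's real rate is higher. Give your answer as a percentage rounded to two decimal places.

South Africa: (1 + 0.1110)/(1 + 0.0830) − 1 = 2.5854%
Egypt: (1 + 0.1547)/(1 + 0.0030) − 1 = 15.1246%
Differential = 2.5854% − 15.1246% = -12.5392% → -12.54%.

-12.54%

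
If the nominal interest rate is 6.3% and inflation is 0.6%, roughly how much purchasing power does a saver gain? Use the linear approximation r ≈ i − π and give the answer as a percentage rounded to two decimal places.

5.70%

r ≈ i − π = 6.3% − 0.6% = 5.70%.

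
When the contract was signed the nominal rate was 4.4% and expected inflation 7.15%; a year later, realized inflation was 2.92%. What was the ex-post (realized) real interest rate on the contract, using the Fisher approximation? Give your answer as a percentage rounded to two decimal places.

Ex-post: 4.4% − 2.92% = 1.480%
So the realized real rate is 1.48%.

1.48%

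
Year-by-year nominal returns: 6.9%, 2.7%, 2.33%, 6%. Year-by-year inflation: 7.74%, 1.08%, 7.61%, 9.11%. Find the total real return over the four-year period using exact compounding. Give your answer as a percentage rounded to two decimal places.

Nominal growth factor = 1.0690 × 1.0270 × 1.0233 × 1.0600 = 1.190850
Price-level growth factor = 1.0774 × 1.0108 × 1.0761 × 1.0911 = 1.278673
Real growth factor = 1.190850 / 1.278673 = 0.931317
Total real return = 0.931317 − 1 → -6.87%.

-6.87%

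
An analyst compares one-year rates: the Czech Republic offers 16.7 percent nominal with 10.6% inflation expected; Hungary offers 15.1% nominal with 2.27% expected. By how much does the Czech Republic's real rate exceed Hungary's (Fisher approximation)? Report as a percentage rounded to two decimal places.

-6.73%

The Czech Republic: 16.7% − 10.6% = 6.100%
Hungary: 15.1% − 2.27% = 12.830%
Differential = -6.730% → -6.73%.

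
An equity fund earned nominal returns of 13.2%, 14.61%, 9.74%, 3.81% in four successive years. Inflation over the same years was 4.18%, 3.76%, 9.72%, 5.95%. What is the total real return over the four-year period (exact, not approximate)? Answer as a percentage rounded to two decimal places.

Compound the nominal returns: 1.1320 × 1.1461 × 1.0974 × 1.0381 = 1.477995.
Compound inflation: 1.0418 × 1.0376 × 1.0972 × 1.0595 = 1.256612.
Deflate: 1.477995 / 1.256612 = 1.176175.
Total real return = 1.176175 − 1 → 17.62%.

17.62%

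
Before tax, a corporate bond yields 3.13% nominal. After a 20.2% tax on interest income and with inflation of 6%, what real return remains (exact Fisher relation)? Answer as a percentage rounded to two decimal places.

After-tax nominal return = 3.13% × (1 − 0.202) = 2.49774%.
1 + r = 1.0249774 / 1.06000 = 0.966960
After-tax real rate = 0.966960 − 1 → -3.30%.

-3.30%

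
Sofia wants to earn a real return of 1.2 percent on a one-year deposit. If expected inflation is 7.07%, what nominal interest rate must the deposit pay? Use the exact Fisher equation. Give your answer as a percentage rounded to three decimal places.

8.355%

(1 + i) = (1 + r)(1 + π) = 1.01200 × 1.07070 = 1.0835484
i = 1.0835484 − 1, so the required nominal rate is 8.355%.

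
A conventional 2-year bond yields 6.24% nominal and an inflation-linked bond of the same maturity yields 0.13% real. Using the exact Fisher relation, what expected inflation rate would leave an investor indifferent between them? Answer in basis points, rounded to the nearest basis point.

610 basis points

(1 + π) = (1 + i)/(1 + r) = 1.06240 / 1.00130 = 1.061021
Break-even inflation = 1.061021 − 1 → 610 basis points.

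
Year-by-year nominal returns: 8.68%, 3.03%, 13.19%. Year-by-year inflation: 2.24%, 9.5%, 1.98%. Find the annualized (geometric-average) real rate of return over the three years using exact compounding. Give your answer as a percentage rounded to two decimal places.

3.54%

Compound the nominal returns: 1.0868 × 1.0303 × 1.1319 = 1.26742243.
Compound inflation: 1.0224 × 1.0950 × 1.0198 = 1.14169465.
Deflate: 1.26742243 / 1.14169465 = 1.11012382.
Annualized real rate = 1.11012382^(1/3) − 1 = 3.5437% → 3.54%.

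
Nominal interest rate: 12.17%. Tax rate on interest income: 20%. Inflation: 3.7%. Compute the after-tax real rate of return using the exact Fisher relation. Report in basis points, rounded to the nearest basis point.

After-tax nominal return = 12.17% × (1 − 0.2) = 9.7360%.
1 + r = 1.09736 / 1.03700 = 1.058206
After-tax real rate = 1.058206 − 1 → 582 basis points.

582 basis points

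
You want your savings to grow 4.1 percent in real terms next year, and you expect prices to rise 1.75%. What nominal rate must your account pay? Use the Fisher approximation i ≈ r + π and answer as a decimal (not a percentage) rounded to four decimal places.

0.0585

i ≈ r + π = 4.1% + 1.75% = 0.0585.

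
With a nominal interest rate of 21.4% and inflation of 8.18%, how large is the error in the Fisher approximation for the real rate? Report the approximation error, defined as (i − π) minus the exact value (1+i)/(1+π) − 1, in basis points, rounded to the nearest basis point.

Approximate: r ≈ 21.400% − 8.180% = 13.2200%
Exact: (1 + 0.2140)/(1 + 0.0818) − 1 = 12.2204%
Error = 13.2200% − 12.2204% = 0.9996% → 100 basis points.

100 basis points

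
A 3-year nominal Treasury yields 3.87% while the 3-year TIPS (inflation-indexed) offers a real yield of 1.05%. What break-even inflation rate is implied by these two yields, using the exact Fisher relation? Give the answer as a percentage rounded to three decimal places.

2.791%

(1 + π) = (1 + i)/(1 + r) = 1.03870 / 1.01050 = 1.027907
Break-even inflation = 1.027907 − 1 → 2.791%.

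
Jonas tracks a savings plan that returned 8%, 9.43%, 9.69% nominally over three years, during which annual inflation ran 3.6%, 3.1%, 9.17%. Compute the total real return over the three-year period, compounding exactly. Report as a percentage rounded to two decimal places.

11.17%

Compound the nominal returns: 1.0800 × 1.0943 × 1.0969 = 1.296365.
Compound inflation: 1.0360 × 1.0310 × 1.0917 = 1.166062.
Deflate: 1.296365 / 1.166062 = 1.111746.
Total real return = 1.111746 − 1 → 11.17%.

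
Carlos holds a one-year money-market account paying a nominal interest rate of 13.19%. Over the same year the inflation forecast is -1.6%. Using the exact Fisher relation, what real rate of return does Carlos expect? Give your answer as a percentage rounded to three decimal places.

15.030%

1 + r = 1.13190 / 0.98400 = 1.1503049
r = 1.1503049 − 1 = 15.03049%, i.e. 15.030%.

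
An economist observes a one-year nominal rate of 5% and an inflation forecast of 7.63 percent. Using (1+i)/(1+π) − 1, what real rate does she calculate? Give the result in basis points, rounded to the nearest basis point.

-244 basis points

By the Fisher relation, 1 + r = (1 + i)/(1 + π).
1 + r = 1.05000 / 1.07630 = 0.975564
r = 0.975564 − 1 = -2.4436%, i.e. -244 basis points.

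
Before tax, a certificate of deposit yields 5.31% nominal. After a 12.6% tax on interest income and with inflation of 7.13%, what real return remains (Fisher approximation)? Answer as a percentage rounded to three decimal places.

After-tax nominal return = 5.31% × (1 − 0.126) = 4.64094%.
r ≈ 4.64094% − 7.13% → -2.489%.

-2.489%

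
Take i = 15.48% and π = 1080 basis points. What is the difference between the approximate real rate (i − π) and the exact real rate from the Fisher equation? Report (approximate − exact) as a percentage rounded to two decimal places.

0.46%

Approximate: r ≈ 15.480% − 10.800% = 4.6800%
Exact: (1 + 0.1548)/(1 + 0.1080) − 1 = 4.2238%
Error = 4.6800% − 4.2238% = 0.4562% → 0.46%.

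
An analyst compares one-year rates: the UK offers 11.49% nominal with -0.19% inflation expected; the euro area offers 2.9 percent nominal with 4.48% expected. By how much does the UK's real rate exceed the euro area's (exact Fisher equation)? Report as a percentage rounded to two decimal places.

The UK: (1 + 0.1149)/(1 − 0.0019) − 1 = 11.7022%
The euro area: (1 + 0.0290)/(1 + 0.0448) − 1 = -1.5123%
Differential = 11.7022% − (-1.5123%) = 13.2145% → 13.21%.

13.21%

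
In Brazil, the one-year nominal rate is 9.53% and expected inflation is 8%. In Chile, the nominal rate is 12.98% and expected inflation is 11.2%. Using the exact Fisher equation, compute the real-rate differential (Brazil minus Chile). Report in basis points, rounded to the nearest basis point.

Brazil: (1 + 0.0953)/(1 + 0.0800) − 1 = 1.4167%
Chile: (1 + 0.1298)/(1 + 0.1120) − 1 = 1.6007%
Differential = 1.4167% − 1.6007% = -0.1841% → -18 basis points.

-18 basis points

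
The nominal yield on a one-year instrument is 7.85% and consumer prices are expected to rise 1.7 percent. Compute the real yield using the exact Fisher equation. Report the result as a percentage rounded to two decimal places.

By the Fisher relation, 1 + r = (1 + i)/(1 + π).
1 + r = 1.07850 / 1.01700 = 1.060472
r = 1.060472 − 1 = 6.0472%, i.e. 6.05%.

6.05%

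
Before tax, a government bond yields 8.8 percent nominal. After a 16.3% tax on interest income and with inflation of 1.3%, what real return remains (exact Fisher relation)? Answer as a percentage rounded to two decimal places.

After-tax nominal return = 8.8% × (1 − 0.163) = 7.3656%.
1 + r = 1.073656 / 1.01300 = 1.059878
After-tax real rate = 1.059878 − 1 → 5.99%.

5.99%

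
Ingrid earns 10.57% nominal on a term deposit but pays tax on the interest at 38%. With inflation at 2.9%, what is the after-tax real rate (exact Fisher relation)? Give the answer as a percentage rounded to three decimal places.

3.550%

After-tax nominal return = 10.57% × (1 − 0.38) = 6.5534%.
1 + r = 1.065534 / 1.02900 = 1.035504
After-tax real rate = 1.035504 − 1 → 3.550%.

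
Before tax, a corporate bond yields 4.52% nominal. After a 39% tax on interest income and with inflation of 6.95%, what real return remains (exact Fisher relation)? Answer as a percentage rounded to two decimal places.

After-tax nominal return = 4.52% × (1 − 0.39) = 2.7572%.
1 + r = 1.027572 / 1.06950 = 0.960797
After-tax real rate = 0.960797 − 1 → -3.92%.

-3.92%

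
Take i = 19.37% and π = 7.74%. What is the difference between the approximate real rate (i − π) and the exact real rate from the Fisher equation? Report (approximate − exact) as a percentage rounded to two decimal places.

Approximate: r ≈ 19.370% − 7.740% = 11.6300%
Exact: (1 + 0.1937)/(1 + 0.0774) − 1 = 10.7945%
Error = 11.6300% − 10.7945% = 0.8355% → 0.84%.

0.84%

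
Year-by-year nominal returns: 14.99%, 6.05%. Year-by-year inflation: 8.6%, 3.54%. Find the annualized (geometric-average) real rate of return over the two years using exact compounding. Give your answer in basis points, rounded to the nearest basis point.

Compound the nominal returns: 1.1499 × 1.0605 = 1.21946895.
Compound inflation: 1.0860 × 1.0354 = 1.12444440.
Deflate: 1.21946895 / 1.12444440 = 1.08450800.
Annualized real rate = 1.08450800^(1/2) − 1 = 4.1397% → 414 basis points.

414 basis points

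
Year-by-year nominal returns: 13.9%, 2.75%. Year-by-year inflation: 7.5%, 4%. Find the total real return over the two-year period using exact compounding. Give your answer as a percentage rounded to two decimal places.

4.68%

Nominal growth factor = 1.1390 × 1.0275 = 1.170323
Price-level growth factor = 1.0750 × 1.0400 = 1.118000
Real growth factor = 1.170323 / 1.118000 = 1.046800
Total real return = 1.046800 − 1 → 4.68%.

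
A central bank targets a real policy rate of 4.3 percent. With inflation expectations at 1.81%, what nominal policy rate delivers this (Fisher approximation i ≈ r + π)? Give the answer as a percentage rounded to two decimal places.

i ≈ r + π = 4.3% + 1.81% = 6.11%.

6.11%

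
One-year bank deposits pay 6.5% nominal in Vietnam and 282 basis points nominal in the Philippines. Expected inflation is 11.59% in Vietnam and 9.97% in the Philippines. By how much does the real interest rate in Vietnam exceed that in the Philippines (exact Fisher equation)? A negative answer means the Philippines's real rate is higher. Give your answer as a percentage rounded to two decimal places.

Vietnam: (1 + 0.0650)/(1 + 0.1159) − 1 = -4.5613%
The Philippines: (1 + 0.0282)/(1 + 0.0997) − 1 = -6.5018%
Differential = -4.5613% − (-6.5018%) = 1.9404% → 1.94%.

1.94%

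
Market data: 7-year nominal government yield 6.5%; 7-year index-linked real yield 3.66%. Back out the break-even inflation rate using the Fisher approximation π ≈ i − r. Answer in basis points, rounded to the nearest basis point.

284 basis points

π ≈ i − r = 6.5% − 3.66% → 284 basis points.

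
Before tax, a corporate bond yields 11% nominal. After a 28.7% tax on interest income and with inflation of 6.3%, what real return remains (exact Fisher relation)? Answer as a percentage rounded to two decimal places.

After-tax nominal return = 11% × (1 − 0.287) = 7.8430%.
1 + r = 1.07843 / 1.06300 = 1.014516
After-tax real rate = 1.014516 − 1 → 1.45%.

1.45%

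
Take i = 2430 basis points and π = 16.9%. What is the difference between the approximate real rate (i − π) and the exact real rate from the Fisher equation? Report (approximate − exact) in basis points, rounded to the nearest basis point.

Approximate: r ≈ 24.300% − 16.900% = 7.4000%
Exact: (1 + 0.2430)/(1 + 0.1690) − 1 = 6.3302%
Error = 7.4000% − 6.3302% = 1.0698% → 107 basis points.

107 basis points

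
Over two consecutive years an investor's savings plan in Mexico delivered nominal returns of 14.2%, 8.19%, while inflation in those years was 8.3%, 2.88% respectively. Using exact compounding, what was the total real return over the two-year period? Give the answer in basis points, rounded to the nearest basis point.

Nominal growth factor = 1.1420 × 1.0819 = 1.235530
Price-level growth factor = 1.0830 × 1.0288 = 1.114190
Real growth factor = 1.235530 / 1.114190 = 1.108904
Total real return = 1.108904 − 1 → 1089 basis points.

1089 basis points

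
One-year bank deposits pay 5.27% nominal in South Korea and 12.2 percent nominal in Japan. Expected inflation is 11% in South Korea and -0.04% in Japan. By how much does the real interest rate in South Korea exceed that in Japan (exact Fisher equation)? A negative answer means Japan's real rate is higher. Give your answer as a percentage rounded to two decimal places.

-17.41%

South Korea: (1 + 0.0527)/(1 + 0.1100) − 1 = -5.1622%
Japan: (1 + 0.1220)/(1 − 0.0004) − 1 = 12.2449%
Differential = -5.1622% − 12.2449% = -17.4071% → -17.41%.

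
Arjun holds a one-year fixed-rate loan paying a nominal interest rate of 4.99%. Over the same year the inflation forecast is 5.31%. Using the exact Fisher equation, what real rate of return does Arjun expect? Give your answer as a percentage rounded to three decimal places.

1 + r = 1.04990 / 1.05310 = 0.996961
r = 0.996961 − 1 = -0.3039%, i.e. -0.304%.

-0.304%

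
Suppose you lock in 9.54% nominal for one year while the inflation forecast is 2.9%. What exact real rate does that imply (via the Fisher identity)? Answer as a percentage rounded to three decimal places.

6.453%

1 + r = 1.09540 / 1.02900 = 1.064529
r = 1.064529 − 1 = 6.4529%, i.e. 6.453%.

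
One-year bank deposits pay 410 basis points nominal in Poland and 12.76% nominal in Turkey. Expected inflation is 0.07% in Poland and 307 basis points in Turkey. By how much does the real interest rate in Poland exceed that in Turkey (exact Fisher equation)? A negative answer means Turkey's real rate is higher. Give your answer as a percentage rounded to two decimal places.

-5.37%

Poland: (1 + 0.0410)/(1 + 0.0007) − 1 = 4.0272%
Turkey: (1 + 0.1276)/(1 + 0.0307) − 1 = 9.4014%
Differential = 4.0272% − 9.4014% = -5.3742% → -5.37%.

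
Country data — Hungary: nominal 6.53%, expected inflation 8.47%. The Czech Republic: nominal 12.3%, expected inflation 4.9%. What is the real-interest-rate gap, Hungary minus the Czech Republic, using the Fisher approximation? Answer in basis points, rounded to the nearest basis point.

-934 basis points

Hungary: 6.53% − 8.47% = -1.940%
The Czech Republic: 12.3% − 4.9% = 7.400%
Differential = -9.340% → -934 basis points.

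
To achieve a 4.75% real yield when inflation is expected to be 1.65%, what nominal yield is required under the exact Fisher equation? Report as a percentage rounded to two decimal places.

6.48%

(1 + i) = (1 + r)(1 + π) = 1.04750 × 1.01650 = 1.06478375
i = 1.06478375 − 1, so the required nominal rate is 6.48%.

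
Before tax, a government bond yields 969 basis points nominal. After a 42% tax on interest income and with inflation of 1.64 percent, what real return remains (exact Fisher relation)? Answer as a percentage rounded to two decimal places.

After-tax nominal return = 9.69% × (1 − 0.42) = 5.6202%.
1 + r = 1.056202 / 1.01640 = 1.039160
After-tax real rate = 1.039160 − 1 → 3.92%.

3.92%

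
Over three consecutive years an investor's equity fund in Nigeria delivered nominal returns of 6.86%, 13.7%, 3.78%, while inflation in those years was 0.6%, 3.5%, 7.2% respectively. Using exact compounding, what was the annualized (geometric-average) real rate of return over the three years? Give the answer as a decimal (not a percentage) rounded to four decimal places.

Compound the nominal returns: 1.0686 × 1.1370 × 1.0378 = 1.26092513.
Compound inflation: 1.0060 × 1.0350 × 1.0720 = 1.11617712.
Deflate: 1.26092513 / 1.11617712 = 1.12968194.
Annualized real rate = 1.12968194^(1/3) − 1 = 4.1483% → 0.0415.

0.0415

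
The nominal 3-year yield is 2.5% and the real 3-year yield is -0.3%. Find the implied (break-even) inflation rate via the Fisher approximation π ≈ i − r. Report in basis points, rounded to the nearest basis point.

π ≈ i − r = 2.5% − (-0.3%) → 280 basis points.

280 basis points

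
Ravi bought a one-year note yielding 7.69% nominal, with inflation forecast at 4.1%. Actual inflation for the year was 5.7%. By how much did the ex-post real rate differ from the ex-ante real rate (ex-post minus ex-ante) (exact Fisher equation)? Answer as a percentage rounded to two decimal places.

-1.57%

Ex-ante: (1 + 0.0769)/(1 + 0.0410) − 1 = 3.4486%
Ex-post: (1 + 0.0769)/(1 + 0.0570) − 1 = 1.8827%
Difference (ex-post − ex-ante) = -1.5659% → -1.57%.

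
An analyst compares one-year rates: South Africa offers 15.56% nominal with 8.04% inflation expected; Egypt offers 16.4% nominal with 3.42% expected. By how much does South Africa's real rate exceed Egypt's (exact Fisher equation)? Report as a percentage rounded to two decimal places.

-5.59%

South Africa: (1 + 0.1556)/(1 + 0.0804) − 1 = 6.9604%
Egypt: (1 + 0.1640)/(1 + 0.0342) − 1 = 12.5508%
Differential = 6.9604% − 12.5508% = -5.5904% → -5.59%.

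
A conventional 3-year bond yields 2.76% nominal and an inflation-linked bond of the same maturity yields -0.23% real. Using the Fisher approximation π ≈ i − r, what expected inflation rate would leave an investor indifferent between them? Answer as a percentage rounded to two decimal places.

2.99%

π ≈ i − r = 2.76% − (-0.23%) → 2.99%.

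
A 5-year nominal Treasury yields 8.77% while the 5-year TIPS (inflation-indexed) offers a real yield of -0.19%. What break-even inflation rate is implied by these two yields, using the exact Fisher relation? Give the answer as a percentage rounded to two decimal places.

8.98%

(1 + π) = (1 + i)/(1 + r) = 1.08770 / 0.99810 = 1.089771
Break-even inflation = 1.089771 − 1 → 8.98%.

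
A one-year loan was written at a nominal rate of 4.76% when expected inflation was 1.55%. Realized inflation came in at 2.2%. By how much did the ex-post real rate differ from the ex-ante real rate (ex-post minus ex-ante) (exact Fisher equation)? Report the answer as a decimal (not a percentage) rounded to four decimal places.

Ex-ante: (1 + 0.0476)/(1 + 0.0155) − 1 = 3.1610%
Ex-post: (1 + 0.0476)/(1 + 0.0220) − 1 = 2.5049%
Difference (ex-post − ex-ante) = -0.6561% → -0.0066.

-0.0066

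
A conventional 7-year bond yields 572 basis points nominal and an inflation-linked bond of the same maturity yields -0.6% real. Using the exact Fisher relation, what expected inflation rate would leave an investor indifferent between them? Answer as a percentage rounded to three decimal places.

6.358%

(1 + π) = (1 + i)/(1 + r) = 1.05720 / 0.99400 = 1.063581
Break-even inflation = 1.063581 − 1 → 6.358%.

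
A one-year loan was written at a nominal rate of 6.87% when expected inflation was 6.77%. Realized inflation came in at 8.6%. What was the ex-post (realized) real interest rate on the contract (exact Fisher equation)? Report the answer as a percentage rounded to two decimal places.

Ex-post: (1 + 0.0687)/(1 + 0.0860) − 1 = -1.5930%
So the realized real rate is -1.59%.

-1.59%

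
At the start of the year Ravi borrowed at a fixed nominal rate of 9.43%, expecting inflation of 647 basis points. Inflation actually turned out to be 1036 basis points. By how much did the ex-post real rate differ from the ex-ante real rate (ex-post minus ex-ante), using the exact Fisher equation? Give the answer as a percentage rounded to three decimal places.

Ex-ante: (1 + 0.0943)/(1 + 0.0647) − 1 = 2.7801%
Ex-post: (1 + 0.0943)/(1 + 0.1036) − 1 = -0.8427%
Difference (ex-post − ex-ante) = -3.6228% → -3.623%.

-3.623%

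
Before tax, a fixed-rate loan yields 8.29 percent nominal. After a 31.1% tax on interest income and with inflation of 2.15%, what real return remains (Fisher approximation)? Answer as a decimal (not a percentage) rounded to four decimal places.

0.0356

After-tax nominal return = 8.29% × (1 − 0.311) = 5.71181%.
r ≈ 5.71181% − 2.15% → 0.0356.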